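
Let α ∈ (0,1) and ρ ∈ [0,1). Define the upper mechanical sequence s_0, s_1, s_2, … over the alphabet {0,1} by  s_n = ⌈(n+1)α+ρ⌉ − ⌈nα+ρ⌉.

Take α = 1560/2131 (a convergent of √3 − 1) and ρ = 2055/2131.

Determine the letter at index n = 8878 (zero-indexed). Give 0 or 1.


0

(n+1)α + ρ = (8879·1560 + 2055) / 2131 = 13853295/2131
nα + ρ     = (8878·1560 + 2055) / 2131 = 13851735/2131
⌈13853295/2131⌉ = 6501,  ⌈13851735/2131⌉ = 6501
s_{8878} = 6501 − 6501 = 0


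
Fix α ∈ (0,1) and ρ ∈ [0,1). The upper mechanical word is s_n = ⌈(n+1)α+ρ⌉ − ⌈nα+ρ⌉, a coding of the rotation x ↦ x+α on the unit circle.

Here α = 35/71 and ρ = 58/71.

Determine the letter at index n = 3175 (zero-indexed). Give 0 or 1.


(n+1)α + ρ = (3176·35 + 58) / 71 = 111218/71
nα + ρ     = (3175·35 + 58) / 71 = 111183/71
⌈111218/71⌉ = 1567,  ⌈111183/71⌉ = 1566
s_{3175} = 1567 − 1566 = 1

1


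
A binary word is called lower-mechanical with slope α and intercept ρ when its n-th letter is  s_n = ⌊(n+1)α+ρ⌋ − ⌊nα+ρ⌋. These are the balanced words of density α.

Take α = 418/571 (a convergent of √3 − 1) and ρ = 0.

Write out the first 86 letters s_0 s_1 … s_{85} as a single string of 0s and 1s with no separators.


n=0: ⌊(1·418)/571⌋ − ⌊(0·418)/571⌋ = ⌊418/571⌋ − ⌊0/571⌋ = 0 − 0 = 0
n=1: ⌊(2·418)/571⌋ − ⌊(1·418)/571⌋ = ⌊836/571⌋ − ⌊418/571⌋ = 1 − 0 = 1
n=2: ⌊(3·418)/571⌋ − ⌊(2·418)/571⌋ = ⌊1254/571⌋ − ⌊836/571⌋ = 2 − 1 = 1
n=3: ⌊(4·418)/571⌋ − ⌊(3·418)/571⌋ = ⌊1672/571⌋ − ⌊1254/571⌋ = 2 − 2 = 0
n=4: ⌊(5·418)/571⌋ − ⌊(4·418)/571⌋ = ⌊2090/571⌋ − ⌊1672/571⌋ = 3 − 2 = 1
n=5: ⌊(6·418)/571⌋ − ⌊(5·418)/571⌋ = ⌊2508/571⌋ − ⌊2090/571⌋ = 4 − 3 = 1
n=6: ⌊(7·418)/571⌋ − ⌊(6·418)/571⌋ = ⌊2926/571⌋ − ⌊2508/571⌋ = 5 − 4 = 1
n=7: ⌊(8·418)/571⌋ − ⌊(7·418)/571⌋ = ⌊3344/571⌋ − ⌊2926/571⌋ = 5 − 5 = 0
n=8: ⌊(9·418)/571⌋ − ⌊(8·418)/571⌋ = ⌊3762/571⌋ − ⌊3344/571⌋ = 6 − 5 = 1
n=9: ⌊(10·418)/571⌋ − ⌊(9·418)/571⌋ = ⌊4180/571⌋ − ⌊3762/571⌋ = 7 − 6 = 1
n=10: ⌊(11·418)/571⌋ − ⌊(10·418)/571⌋ = ⌊4598/571⌋ − ⌊4180/571⌋ = 8 − 7 = 1
n=11: ⌊(12·418)/571⌋ − ⌊(11·418)/571⌋ = ⌊5016/571⌋ − ⌊4598/571⌋ = 8 − 8 = 0
n=12: ⌊(13·418)/571⌋ − ⌊(12·418)/571⌋ = ⌊5434/571⌋ − ⌊5016/571⌋ = 9 − 8 = 1
n=13: ⌊(14·418)/571⌋ − ⌊(13·418)/571⌋ = ⌊5852/571⌋ − ⌊5434/571⌋ = 10 − 9 = 1
n=14: ⌊(15·418)/571⌋ − ⌊(14·418)/571⌋ = ⌊6270/571⌋ − ⌊5852/571⌋ = 10 − 10 = 0
n=15: ⌊(16·418)/571⌋ − ⌊(15·418)/571⌋ = ⌊6688/571⌋ − ⌊6270/571⌋ = 11 − 10 = 1
n=16: ⌊(17·418)/571⌋ − ⌊(16·418)/571⌋ = ⌊7106/571⌋ − ⌊6688/571⌋ = 12 − 11 = 1
n=17: ⌊(18·418)/571⌋ − ⌊(17·418)/571⌋ = ⌊7524/571⌋ − ⌊7106/571⌋ = 13 − 12 = 1
n=18: ⌊(19·418)/571⌋ − ⌊(18·418)/571⌋ = ⌊7942/571⌋ − ⌊7524/571⌋ = 13 − 13 = 0
n=19: ⌊(20·418)/571⌋ − ⌊(19·418)/571⌋ = ⌊8360/571⌋ − ⌊7942/571⌋ = 14 − 13 = 1
n=20: ⌊(21·418)/571⌋ − ⌊(20·418)/571⌋ = ⌊8778/571⌋ − ⌊8360/571⌋ = 15 − 14 = 1
n=21: ⌊(22·418)/571⌋ − ⌊(21·418)/571⌋ = ⌊9196/571⌋ − ⌊8778/571⌋ = 16 − 15 = 1
n=22: ⌊(23·418)/571⌋ − ⌊(22·418)/571⌋ = ⌊9614/571⌋ − ⌊9196/571⌋ = 16 − 16 = 0
n=23: ⌊(24·418)/571⌋ − ⌊(23·418)/571⌋ = ⌊10032/571⌋ − ⌊9614/571⌋ = 17 − 16 = 1
n=24: ⌊(25·418)/571⌋ − ⌊(24·418)/571⌋ = ⌊10450/571⌋ − ⌊10032/571⌋ = 18 − 17 = 1
n=25: ⌊(26·418)/571⌋ − ⌊(25·418)/571⌋ = ⌊10868/571⌋ − ⌊10450/571⌋ = 19 − 18 = 1
n=26: ⌊(27·418)/571⌋ − ⌊(26·418)/571⌋ = ⌊11286/571⌋ − ⌊10868/571⌋ = 19 − 19 = 0
n=27: ⌊(28·418)/571⌋ − ⌊(27·418)/571⌋ = ⌊11704/571⌋ − ⌊11286/571⌋ = 20 − 19 = 1
n=28: ⌊(29·418)/571⌋ − ⌊(28·418)/571⌋ = ⌊12122/571⌋ − ⌊11704/571⌋ = 21 − 20 = 1
n=29: ⌊(30·418)/571⌋ − ⌊(29·418)/571⌋ = ⌊12540/571⌋ − ⌊12122/571⌋ = 21 − 21 = 0
n=30: ⌊(31·418)/571⌋ − ⌊(30·418)/571⌋ = ⌊12958/571⌋ − ⌊12540/571⌋ = 22 − 21 = 1
n=31: ⌊(32·418)/571⌋ − ⌊(31·418)/571⌋ = ⌊13376/571⌋ − ⌊12958/571⌋ = 23 − 22 = 1
n=32: ⌊(33·418)/571⌋ − ⌊(32·418)/571⌋ = ⌊13794/571⌋ − ⌊13376/571⌋ = 24 − 23 = 1
n=33: ⌊(34·418)/571⌋ − ⌊(33·418)/571⌋ = ⌊14212/571⌋ − ⌊13794/571⌋ = 24 − 24 = 0
n=34: ⌊(35·418)/571⌋ − ⌊(34·418)/571⌋ = ⌊14630/571⌋ − ⌊14212/571⌋ = 25 − 24 = 1
n=35: ⌊(36·418)/571⌋ − ⌊(35·418)/571⌋ = ⌊15048/571⌋ − ⌊14630/571⌋ = 26 − 25 = 1
n=36: ⌊(37·418)/571⌋ − ⌊(36·418)/571⌋ = ⌊15466/571⌋ − ⌊15048/571⌋ = 27 − 26 = 1
n=37: ⌊(38·418)/571⌋ − ⌊(37·418)/571⌋ = ⌊15884/571⌋ − ⌊15466/571⌋ = 27 − 27 = 0
n=38: ⌊(39·418)/571⌋ − ⌊(38·418)/571⌋ = ⌊16302/571⌋ − ⌊15884/571⌋ = 28 − 27 = 1
n=39: ⌊(40·418)/571⌋ − ⌊(39·418)/571⌋ = ⌊16720/571⌋ − ⌊16302/571⌋ = 29 − 28 = 1
n=40: ⌊(41·418)/571⌋ − ⌊(40·418)/571⌋ = ⌊17138/571⌋ − ⌊16720/571⌋ = 30 − 29 = 1
n=41: ⌊(42·418)/571⌋ − ⌊(41·418)/571⌋ = ⌊17556/571⌋ − ⌊17138/571⌋ = 30 − 30 = 0
n=42: ⌊(43·418)/571⌋ − ⌊(42·418)/571⌋ = ⌊17974/571⌋ − ⌊17556/571⌋ = 31 − 30 = 1
n=43: ⌊(44·418)/571⌋ − ⌊(43·418)/571⌋ = ⌊18392/571⌋ − ⌊17974/571⌋ = 32 − 31 = 1
n=44: ⌊(45·418)/571⌋ − ⌊(44·418)/571⌋ = ⌊18810/571⌋ − ⌊18392/571⌋ = 32 − 32 = 0
n=45: ⌊(46·418)/571⌋ − ⌊(45·418)/571⌋ = ⌊19228/571⌋ − ⌊18810/571⌋ = 33 − 32 = 1
n=46: ⌊(47·418)/571⌋ − ⌊(46·418)/571⌋ = ⌊19646/571⌋ − ⌊19228/571⌋ = 34 − 33 = 1
n=47: ⌊(48·418)/571⌋ − ⌊(47·418)/571⌋ = ⌊20064/571⌋ − ⌊19646/571⌋ = 35 − 34 = 1
n=48: ⌊(49·418)/571⌋ − ⌊(48·418)/571⌋ = ⌊20482/571⌋ − ⌊20064/571⌋ = 35 − 35 = 0
n=49: ⌊(50·418)/571⌋ − ⌊(49·418)/571⌋ = ⌊20900/571⌋ − ⌊20482/571⌋ = 36 − 35 = 1
n=50: ⌊(51·418)/571⌋ − ⌊(50·418)/571⌋ = ⌊21318/571⌋ − ⌊20900/571⌋ = 37 − 36 = 1
n=51: ⌊(52·418)/571⌋ − ⌊(51·418)/571⌋ = ⌊21736/571⌋ − ⌊21318/571⌋ = 38 − 37 = 1
n=52: ⌊(53·418)/571⌋ − ⌊(52·418)/571⌋ = ⌊22154/571⌋ − ⌊21736/571⌋ = 38 − 38 = 0
n=53: ⌊(54·418)/571⌋ − ⌊(53·418)/571⌋ = ⌊22572/571⌋ − ⌊22154/571⌋ = 39 − 38 = 1
n=54: ⌊(55·418)/571⌋ − ⌊(54·418)/571⌋ = ⌊22990/571⌋ − ⌊22572/571⌋ = 40 − 39 = 1
n=55: ⌊(56·418)/571⌋ − ⌊(55·418)/571⌋ = ⌊23408/571⌋ − ⌊22990/571⌋ = 40 − 40 = 0
n=56: ⌊(57·418)/571⌋ − ⌊(56·418)/571⌋ = ⌊23826/571⌋ − ⌊23408/571⌋ = 41 − 40 = 1
n=57: ⌊(58·418)/571⌋ − ⌊(57·418)/571⌋ = ⌊24244/571⌋ − ⌊23826/571⌋ = 42 − 41 = 1
n=58: ⌊(59·418)/571⌋ − ⌊(58·418)/571⌋ = ⌊24662/571⌋ − ⌊24244/571⌋ = 43 − 42 = 1
n=59: ⌊(60·418)/571⌋ − ⌊(59·418)/571⌋ = ⌊25080/571⌋ − ⌊24662/571⌋ = 43 − 43 = 0
n=60: ⌊(61·418)/571⌋ − ⌊(60·418)/571⌋ = ⌊25498/571⌋ − ⌊25080/571⌋ = 44 − 43 = 1
n=61: ⌊(62·418)/571⌋ − ⌊(61·418)/571⌋ = ⌊25916/571⌋ − ⌊25498/571⌋ = 45 − 44 = 1
n=62: ⌊(63·418)/571⌋ − ⌊(62·418)/571⌋ = ⌊26334/571⌋ − ⌊25916/571⌋ = 46 − 45 = 1
n=63: ⌊(64·418)/571⌋ − ⌊(63·418)/571⌋ = ⌊26752/571⌋ − ⌊26334/571⌋ = 46 − 46 = 0
n=64: ⌊(65·418)/571⌋ − ⌊(64·418)/571⌋ = ⌊27170/571⌋ − ⌊26752/571⌋ = 47 − 46 = 1
n=65: ⌊(66·418)/571⌋ − ⌊(65·418)/571⌋ = ⌊27588/571⌋ − ⌊27170/571⌋ = 48 − 47 = 1
n=66: ⌊(67·418)/571⌋ − ⌊(66·418)/571⌋ = ⌊28006/571⌋ − ⌊27588/571⌋ = 49 − 48 = 1
n=67: ⌊(68·418)/571⌋ − ⌊(67·418)/571⌋ = ⌊28424/571⌋ − ⌊28006/571⌋ = 49 − 49 = 0
n=68: ⌊(69·418)/571⌋ − ⌊(68·418)/571⌋ = ⌊28842/571⌋ − ⌊28424/571⌋ = 50 − 49 = 1
n=69: ⌊(70·418)/571⌋ − ⌊(69·418)/571⌋ = ⌊29260/571⌋ − ⌊28842/571⌋ = 51 − 50 = 1
n=70: ⌊(71·418)/571⌋ − ⌊(70·418)/571⌋ = ⌊29678/571⌋ − ⌊29260/571⌋ = 51 − 51 = 0
n=71: ⌊(72·418)/571⌋ − ⌊(71·418)/571⌋ = ⌊30096/571⌋ − ⌊29678/571⌋ = 52 − 51 = 1
n=72: ⌊(73·418)/571⌋ − ⌊(72·418)/571⌋ = ⌊30514/571⌋ − ⌊30096/571⌋ = 53 − 52 = 1
n=73: ⌊(74·418)/571⌋ − ⌊(73·418)/571⌋ = ⌊30932/571⌋ − ⌊30514/571⌋ = 54 − 53 = 1
n=74: ⌊(75·418)/571⌋ − ⌊(74·418)/571⌋ = ⌊31350/571⌋ − ⌊30932/571⌋ = 54 − 54 = 0
n=75: ⌊(76·418)/571⌋ − ⌊(75·418)/571⌋ = ⌊31768/571⌋ − ⌊31350/571⌋ = 55 − 54 = 1
n=76: ⌊(77·418)/571⌋ − ⌊(76·418)/571⌋ = ⌊32186/571⌋ − ⌊31768/571⌋ = 56 − 55 = 1
n=77: ⌊(78·418)/571⌋ − ⌊(77·418)/571⌋ = ⌊32604/571⌋ − ⌊32186/571⌋ = 57 − 56 = 1
n=78: ⌊(79·418)/571⌋ − ⌊(78·418)/571⌋ = ⌊33022/571⌋ − ⌊32604/571⌋ = 57 − 57 = 0
n=79: ⌊(80·418)/571⌋ − ⌊(79·418)/571⌋ = ⌊33440/571⌋ − ⌊33022/571⌋ = 58 − 57 = 1
n=80: ⌊(81·418)/571⌋ − ⌊(80·418)/571⌋ = ⌊33858/571⌋ − ⌊33440/571⌋ = 59 − 58 = 1
n=81: ⌊(82·418)/571⌋ − ⌊(81·418)/571⌋ = ⌊34276/571⌋ − ⌊33858/571⌋ = 60 − 59 = 1
n=82: ⌊(83·418)/571⌋ − ⌊(82·418)/571⌋ = ⌊34694/571⌋ − ⌊34276/571⌋ = 60 − 60 = 0
n=83: ⌊(84·418)/571⌋ − ⌊(83·418)/571⌋ = ⌊35112/571⌋ − ⌊34694/571⌋ = 61 − 60 = 1
n=84: ⌊(85·418)/571⌋ − ⌊(84·418)/571⌋ = ⌊35530/571⌋ − ⌊35112/571⌋ = 62 − 61 = 1
n=85: ⌊(86·418)/571⌋ − ⌊(85·418)/571⌋ = ⌊35948/571⌋ − ⌊35530/571⌋ = 62 − 62 = 0

01101110111011011101110111011011101110111011011101110110111011101110110111011101110110


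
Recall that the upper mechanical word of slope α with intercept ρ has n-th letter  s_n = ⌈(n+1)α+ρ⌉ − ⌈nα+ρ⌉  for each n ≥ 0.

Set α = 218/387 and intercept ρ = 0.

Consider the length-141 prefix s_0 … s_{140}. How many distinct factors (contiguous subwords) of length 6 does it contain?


t_n = ⌈(n·218)/387⌉ for n = 0 … 141:
  n=0…9: ⌈0/387⌉=0 ⌈218/387⌉=1 ⌈436/387⌉=2 ⌈654/387⌉=2 ⌈872/387⌉=3 ⌈1090/387⌉=3 ⌈1308/387⌉=4 ⌈1526/387⌉=4 ⌈1744/387⌉=5 ⌈1962/387⌉=6
  n=10…19: ⌈2180/387⌉=6 ⌈2398/387⌉=7 ⌈2616/387⌉=7 ⌈2834/387⌉=8 ⌈3052/387⌉=8 ⌈3270/387⌉=9 ⌈3488/387⌉=10 ⌈3706/387⌉=10 ⌈3924/387⌉=11 ⌈4142/387⌉=11
  n=20…29: ⌈4360/387⌉=12 ⌈4578/387⌉=12 ⌈4796/387⌉=13 ⌈5014/387⌉=13 ⌈5232/387⌉=14 ⌈5450/387⌉=15 ⌈5668/387⌉=15 ⌈5886/387⌉=16 ⌈6104/387⌉=16 ⌈6322/387⌉=17
  n=30…39: ⌈6540/387⌉=17 ⌈6758/387⌉=18 ⌈6976/387⌉=19 ⌈7194/387⌉=19 ⌈7412/387⌉=20 ⌈7630/387⌉=20 ⌈7848/387⌉=21 ⌈8066/387⌉=21 ⌈8284/387⌉=22 ⌈8502/387⌉=22
  n=40…49: ⌈8720/387⌉=23 ⌈8938/387⌉=24 ⌈9156/387⌉=24 ⌈9374/387⌉=25 ⌈9592/387⌉=25 ⌈9810/387⌉=26 ⌈10028/387⌉=26 ⌈10246/387⌉=27 ⌈10464/387⌉=28 ⌈10682/387⌉=28
  n=50…59: ⌈10900/387⌉=29 ⌈11118/387⌉=29 ⌈11336/387⌉=30 ⌈11554/387⌉=30 ⌈11772/387⌉=31 ⌈11990/387⌉=31 ⌈12208/387⌉=32 ⌈12426/387⌉=33 ⌈12644/387⌉=33 ⌈12862/387⌉=34
  n=60…69: ⌈13080/387⌉=34 ⌈13298/387⌉=35 ⌈13516/387⌉=35 ⌈13734/387⌉=36 ⌈13952/387⌉=37 ⌈14170/387⌉=37 ⌈14388/387⌉=38 ⌈14606/387⌉=38 ⌈14824/387⌉=39 ⌈15042/387⌉=39
  n=70…79: ⌈15260/387⌉=40 ⌈15478/387⌉=40 ⌈15696/387⌉=41 ⌈15914/387⌉=42 ⌈16132/387⌉=42 ⌈16350/387⌉=43 ⌈16568/387⌉=43 ⌈16786/387⌉=44 ⌈17004/387⌉=44 ⌈17222/387⌉=45
  n=80…89: ⌈17440/387⌉=46 ⌈17658/387⌉=46 ⌈17876/387⌉=47 ⌈18094/387⌉=47 ⌈18312/387⌉=48 ⌈18530/387⌉=48 ⌈18748/387⌉=49 ⌈18966/387⌉=50 ⌈19184/387⌉=50 ⌈19402/387⌉=51
  n=90…99: ⌈19620/387⌉=51 ⌈19838/387⌉=52 ⌈20056/387⌉=52 ⌈20274/387⌉=53 ⌈20492/387⌉=53 ⌈20710/387⌉=54 ⌈20928/387⌉=55 ⌈21146/387⌉=55 ⌈21364/387⌉=56 ⌈21582/387⌉=56
  n=100…109: ⌈21800/387⌉=57 ⌈22018/387⌉=57 ⌈22236/387⌉=58 ⌈22454/387⌉=59 ⌈22672/387⌉=59 ⌈22890/387⌉=60 ⌈23108/387⌉=60 ⌈23326/387⌉=61 ⌈23544/387⌉=61 ⌈23762/387⌉=62
  n=110…119: ⌈23980/387⌉=62 ⌈24198/387⌉=63 ⌈24416/387⌉=64 ⌈24634/387⌉=64 ⌈24852/387⌉=65 ⌈25070/387⌉=65 ⌈25288/387⌉=66 ⌈25506/387⌉=66 ⌈25724/387⌉=67 ⌈25942/387⌉=68
  n=120…129: ⌈26160/387⌉=68 ⌈26378/387⌉=69 ⌈26596/387⌉=69 ⌈26814/387⌉=70 ⌈27032/387⌉=70 ⌈27250/387⌉=71 ⌈27468/387⌉=71 ⌈27686/387⌉=72 ⌈27904/387⌉=73 ⌈28122/387⌉=73
  n=130…139: ⌈28340/387⌉=74 ⌈28558/387⌉=74 ⌈28776/387⌉=75 ⌈28994/387⌉=75 ⌈29212/387⌉=76 ⌈29430/387⌉=77 ⌈29648/387⌉=77 ⌈29866/387⌉=78 ⌈30084/387⌉=78 ⌈30302/387⌉=79
  n=140…141: ⌈30520/387⌉=79 ⌈30738/387⌉=80
s_n = t_(n+1) − t_n for n = 0 … 140 gives
prefix = 110101011010101101010101101010110101010110101011010101011010101101010101101010110101011010101011010101101010101101010110101010110101011010101
slide a length-6 window over [0..5] … [135..140] (136 windows); first occurrence of each distinct factor:
  [  0..  5] 110101
  [  1..  6] 101010
  [  2..  7] 010101
  [  3..  8] 101011
  [  4..  9] 010110
  [  5.. 10] 101101
  [  6.. 11] 011010
  (the other 129 windows repeat one of these)
distinct factors: {010101, 010110, 011010, 101010, 101011, 101101, 110101}
count = 7  (Sturmian bound for length 6 is 7)

7


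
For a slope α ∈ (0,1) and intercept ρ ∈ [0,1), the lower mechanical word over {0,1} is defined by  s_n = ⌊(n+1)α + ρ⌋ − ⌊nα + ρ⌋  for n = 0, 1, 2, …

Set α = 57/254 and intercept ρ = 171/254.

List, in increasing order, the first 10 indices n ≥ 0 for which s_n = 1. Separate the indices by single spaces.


1 5 10 14 19 23 28 32 37 41

n=0: ⌊228/254⌋−⌊171/254⌋ = 0−0 = 0
n=1: ⌊285/254⌋−⌊228/254⌋ = 1−0 = 1  ← one
n=2: ⌊342/254⌋−⌊285/254⌋ = 1−1 = 0
n=3: ⌊399/254⌋−⌊342/254⌋ = 1−1 = 0
n=4: ⌊456/254⌋−⌊399/254⌋ = 1−1 = 0
n=5: ⌊513/254⌋−⌊456/254⌋ = 2−1 = 1  ← one
n=6: ⌊570/254⌋−⌊513/254⌋ = 2−2 = 0
n=7: ⌊627/254⌋−⌊570/254⌋ = 2−2 = 0
n=8: ⌊684/254⌋−⌊627/254⌋ = 2−2 = 0
n=9: ⌊741/254⌋−⌊684/254⌋ = 2−2 = 0
n=10: ⌊798/254⌋−⌊741/254⌋ = 3−2 = 1  ← one
n=11: ⌊855/254⌋−⌊798/254⌋ = 3−3 = 0
n=12: ⌊912/254⌋−⌊855/254⌋ = 3−3 = 0
n=13: ⌊969/254⌋−⌊912/254⌋ = 3−3 = 0
n=14: ⌊1026/254⌋−⌊969/254⌋ = 4−3 = 1  ← one
n=15: ⌊1083/254⌋−⌊1026/254⌋ = 4−4 = 0
n=16: ⌊1140/254⌋−⌊1083/254⌋ = 4−4 = 0
n=17: ⌊1197/254⌋−⌊1140/254⌋ = 4−4 = 0
n=18: ⌊1254/254⌋−⌊1197/254⌋ = 4−4 = 0
n=19: ⌊1311/254⌋−⌊1254/254⌋ = 5−4 = 1  ← one
n=20: ⌊1368/254⌋−⌊1311/254⌋ = 5−5 = 0
n=21: ⌊1425/254⌋−⌊1368/254⌋ = 5−5 = 0
n=22: ⌊1482/254⌋−⌊1425/254⌋ = 5−5 = 0
n=23: ⌊1539/254⌋−⌊1482/254⌋ = 6−5 = 1  ← one
n=24: ⌊1596/254⌋−⌊1539/254⌋ = 6−6 = 0
n=25: ⌊1653/254⌋−⌊1596/254⌋ = 6−6 = 0
n=26: ⌊1710/254⌋−⌊1653/254⌋ = 6−6 = 0
n=27: ⌊1767/254⌋−⌊1710/254⌋ = 6−6 = 0
n=28: ⌊1824/254⌋−⌊1767/254⌋ = 7−6 = 1  ← one
n=29: ⌊1881/254⌋−⌊1824/254⌋ = 7−7 = 0
n=30: ⌊1938/254⌋−⌊1881/254⌋ = 7−7 = 0
n=31: ⌊1995/254⌋−⌊1938/254⌋ = 7−7 = 0
n=32: ⌊2052/254⌋−⌊1995/254⌋ = 8−7 = 1  ← one
n=33: ⌊2109/254⌋−⌊2052/254⌋ = 8−8 = 0
n=34: ⌊2166/254⌋−⌊2109/254⌋ = 8−8 = 0
n=35: ⌊2223/254⌋−⌊2166/254⌋ = 8−8 = 0
n=36: ⌊2280/254⌋−⌊2223/254⌋ = 8−8 = 0
n=37: ⌊2337/254⌋−⌊2280/254⌋ = 9−8 = 1  ← one
n=38: ⌊2394/254⌋−⌊2337/254⌋ = 9−9 = 0
n=39: ⌊2451/254⌋−⌊2394/254⌋ = 9−9 = 0
n=40: ⌊2508/254⌋−⌊2451/254⌋ = 9−9 = 0
n=41: ⌊2565/254⌋−⌊2508/254⌋ = 10−9 = 1  ← one
positions of the first 10 ones: 1 5 10 14 19 23 28 32 37 41


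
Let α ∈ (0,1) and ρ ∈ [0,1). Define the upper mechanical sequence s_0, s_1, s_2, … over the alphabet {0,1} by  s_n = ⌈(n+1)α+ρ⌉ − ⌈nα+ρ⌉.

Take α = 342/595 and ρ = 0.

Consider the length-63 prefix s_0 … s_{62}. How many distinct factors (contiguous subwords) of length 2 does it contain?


3

t_n = ⌈(n·342)/595⌉ for n = 0 … 63:
  n=0…9: ⌈0/595⌉=0 ⌈342/595⌉=1 ⌈684/595⌉=2 ⌈1026/595⌉=2 ⌈1368/595⌉=3 ⌈1710/595⌉=3 ⌈2052/595⌉=4 ⌈2394/595⌉=5 ⌈2736/595⌉=5 ⌈3078/595⌉=6
  n=10…19: ⌈3420/595⌉=6 ⌈3762/595⌉=7 ⌈4104/595⌉=7 ⌈4446/595⌉=8 ⌈4788/595⌉=9 ⌈5130/595⌉=9 ⌈5472/595⌉=10 ⌈5814/595⌉=10 ⌈6156/595⌉=11 ⌈6498/595⌉=11
  n=20…29: ⌈6840/595⌉=12 ⌈7182/595⌉=13 ⌈7524/595⌉=13 ⌈7866/595⌉=14 ⌈8208/595⌉=14 ⌈8550/595⌉=15 ⌈8892/595⌉=15 ⌈9234/595⌉=16 ⌈9576/595⌉=17 ⌈9918/595⌉=17
  n=30…39: ⌈10260/595⌉=18 ⌈10602/595⌉=18 ⌈10944/595⌉=19 ⌈11286/595⌉=19 ⌈11628/595⌉=20 ⌈11970/595⌉=21 ⌈12312/595⌉=21 ⌈12654/595⌉=22 ⌈12996/595⌉=22 ⌈13338/595⌉=23
  n=40…49: ⌈13680/595⌉=23 ⌈14022/595⌉=24 ⌈14364/595⌉=25 ⌈14706/595⌉=25 ⌈15048/595⌉=26 ⌈15390/595⌉=26 ⌈15732/595⌉=27 ⌈16074/595⌉=28 ⌈16416/595⌉=28 ⌈16758/595⌉=29
  n=50…59: ⌈17100/595⌉=29 ⌈17442/595⌉=30 ⌈17784/595⌉=30 ⌈18126/595⌉=31 ⌈18468/595⌉=32 ⌈18810/595⌉=32 ⌈19152/595⌉=33 ⌈19494/595⌉=33 ⌈19836/595⌉=34 ⌈20178/595⌉=34
  n=60…63: ⌈20520/595⌉=35 ⌈20862/595⌉=36 ⌈21204/595⌉=36 ⌈21546/595⌉=37
s_n = t_(n+1) − t_n for n = 0 … 62 gives
prefix = 110101101010110101011010101101010110101011010110101011010101101
slide a length-2 window over [0..1] … [61..62] (62 windows); first occurrence of each distinct factor:
  [  0..  1] 11
  [  1..  2] 10
  [  2..  3] 01
  (the other 59 windows repeat one of these)
distinct factors: {01, 10, 11}
count = 3  (Sturmian bound for length 2 is 3)


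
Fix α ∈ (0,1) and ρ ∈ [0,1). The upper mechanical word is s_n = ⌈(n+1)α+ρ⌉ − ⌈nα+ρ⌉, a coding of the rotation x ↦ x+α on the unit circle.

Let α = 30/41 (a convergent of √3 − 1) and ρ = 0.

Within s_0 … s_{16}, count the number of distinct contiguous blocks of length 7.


7

t_n = ⌈(n·30)/41⌉ for n = 0 … 17:
  n=0…9: ⌈0/41⌉=0 ⌈30/41⌉=1 ⌈60/41⌉=2 ⌈90/41⌉=3 ⌈120/41⌉=3 ⌈150/41⌉=4 ⌈180/41⌉=5 ⌈210/41⌉=6 ⌈240/41⌉=6 ⌈270/41⌉=7
  n=10…17: ⌈300/41⌉=8 ⌈330/41⌉=9 ⌈360/41⌉=9 ⌈390/41⌉=10 ⌈420/41⌉=11 ⌈450/41⌉=11 ⌈480/41⌉=12 ⌈510/41⌉=13
s_n = t_(n+1) − t_n for n = 0 … 16 gives
prefix = 11101110111011011
slide a length-7 window over [0..6] … [10..16] (11 windows); first occurrence of each distinct factor:
  [  0..  6] 1110111
  [  1..  7] 1101110
  [  2..  8] 1011101
  [  3..  9] 0111011
  [  8.. 14] 1110110
  [  9.. 15] 1101101
  [ 10.. 16] 1011011
  (the other 4 windows repeat one of these)
distinct factors: {0111011, 1011011, 1011101, 1101101, 1101110, 1110110, 1110111}
count = 7  (Sturmian bound for length 7 is 8)


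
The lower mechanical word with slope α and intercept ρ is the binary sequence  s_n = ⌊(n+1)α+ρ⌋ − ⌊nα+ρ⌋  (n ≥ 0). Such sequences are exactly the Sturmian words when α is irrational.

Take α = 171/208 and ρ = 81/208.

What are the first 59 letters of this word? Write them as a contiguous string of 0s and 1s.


11011110111110111110111101111101111011111011111011110111110

n=0: ⌊(1·171+81)/208⌋ − ⌊(0·171+81)/208⌋ = ⌊252/208⌋ − ⌊81/208⌋ = 1 − 0 = 1
n=1: ⌊(2·171+81)/208⌋ − ⌊(1·171+81)/208⌋ = ⌊423/208⌋ − ⌊252/208⌋ = 2 − 1 = 1
n=2: ⌊(3·171+81)/208⌋ − ⌊(2·171+81)/208⌋ = ⌊594/208⌋ − ⌊423/208⌋ = 2 − 2 = 0
n=3: ⌊(4·171+81)/208⌋ − ⌊(3·171+81)/208⌋ = ⌊765/208⌋ − ⌊594/208⌋ = 3 − 2 = 1
n=4: ⌊(5·171+81)/208⌋ − ⌊(4·171+81)/208⌋ = ⌊936/208⌋ − ⌊765/208⌋ = 4 − 3 = 1
n=5: ⌊(6·171+81)/208⌋ − ⌊(5·171+81)/208⌋ = ⌊1107/208⌋ − ⌊936/208⌋ = 5 − 4 = 1
n=6: ⌊(7·171+81)/208⌋ − ⌊(6·171+81)/208⌋ = ⌊1278/208⌋ − ⌊1107/208⌋ = 6 − 5 = 1
n=7: ⌊(8·171+81)/208⌋ − ⌊(7·171+81)/208⌋ = ⌊1449/208⌋ − ⌊1278/208⌋ = 6 − 6 = 0
n=8: ⌊(9·171+81)/208⌋ − ⌊(8·171+81)/208⌋ = ⌊1620/208⌋ − ⌊1449/208⌋ = 7 − 6 = 1
n=9: ⌊(10·171+81)/208⌋ − ⌊(9·171+81)/208⌋ = ⌊1791/208⌋ − ⌊1620/208⌋ = 8 − 7 = 1
n=10: ⌊(11·171+81)/208⌋ − ⌊(10·171+81)/208⌋ = ⌊1962/208⌋ − ⌊1791/208⌋ = 9 − 8 = 1
n=11: ⌊(12·171+81)/208⌋ − ⌊(11·171+81)/208⌋ = ⌊2133/208⌋ − ⌊1962/208⌋ = 10 − 9 = 1
n=12: ⌊(13·171+81)/208⌋ − ⌊(12·171+81)/208⌋ = ⌊2304/208⌋ − ⌊2133/208⌋ = 11 − 10 = 1
n=13: ⌊(14·171+81)/208⌋ − ⌊(13·171+81)/208⌋ = ⌊2475/208⌋ − ⌊2304/208⌋ = 11 − 11 = 0
n=14: ⌊(15·171+81)/208⌋ − ⌊(14·171+81)/208⌋ = ⌊2646/208⌋ − ⌊2475/208⌋ = 12 − 11 = 1
n=15: ⌊(16·171+81)/208⌋ − ⌊(15·171+81)/208⌋ = ⌊2817/208⌋ − ⌊2646/208⌋ = 13 − 12 = 1
n=16: ⌊(17·171+81)/208⌋ − ⌊(16·171+81)/208⌋ = ⌊2988/208⌋ − ⌊2817/208⌋ = 14 − 13 = 1
n=17: ⌊(18·171+81)/208⌋ − ⌊(17·171+81)/208⌋ = ⌊3159/208⌋ − ⌊2988/208⌋ = 15 − 14 = 1
n=18: ⌊(19·171+81)/208⌋ − ⌊(18·171+81)/208⌋ = ⌊3330/208⌋ − ⌊3159/208⌋ = 16 − 15 = 1
n=19: ⌊(20·171+81)/208⌋ − ⌊(19·171+81)/208⌋ = ⌊3501/208⌋ − ⌊3330/208⌋ = 16 − 16 = 0
n=20: ⌊(21·171+81)/208⌋ − ⌊(20·171+81)/208⌋ = ⌊3672/208⌋ − ⌊3501/208⌋ = 17 − 16 = 1
n=21: ⌊(22·171+81)/208⌋ − ⌊(21·171+81)/208⌋ = ⌊3843/208⌋ − ⌊3672/208⌋ = 18 − 17 = 1
n=22: ⌊(23·171+81)/208⌋ − ⌊(22·171+81)/208⌋ = ⌊4014/208⌋ − ⌊3843/208⌋ = 19 − 18 = 1
n=23: ⌊(24·171+81)/208⌋ − ⌊(23·171+81)/208⌋ = ⌊4185/208⌋ − ⌊4014/208⌋ = 20 − 19 = 1
n=24: ⌊(25·171+81)/208⌋ − ⌊(24·171+81)/208⌋ = ⌊4356/208⌋ − ⌊4185/208⌋ = 20 − 20 = 0
n=25: ⌊(26·171+81)/208⌋ − ⌊(25·171+81)/208⌋ = ⌊4527/208⌋ − ⌊4356/208⌋ = 21 − 20 = 1
n=26: ⌊(27·171+81)/208⌋ − ⌊(26·171+81)/208⌋ = ⌊4698/208⌋ − ⌊4527/208⌋ = 22 − 21 = 1
n=27: ⌊(28·171+81)/208⌋ − ⌊(27·171+81)/208⌋ = ⌊4869/208⌋ − ⌊4698/208⌋ = 23 − 22 = 1
n=28: ⌊(29·171+81)/208⌋ − ⌊(28·171+81)/208⌋ = ⌊5040/208⌋ − ⌊4869/208⌋ = 24 − 23 = 1
n=29: ⌊(30·171+81)/208⌋ − ⌊(29·171+81)/208⌋ = ⌊5211/208⌋ − ⌊5040/208⌋ = 25 − 24 = 1
n=30: ⌊(31·171+81)/208⌋ − ⌊(30·171+81)/208⌋ = ⌊5382/208⌋ − ⌊5211/208⌋ = 25 − 25 = 0
n=31: ⌊(32·171+81)/208⌋ − ⌊(31·171+81)/208⌋ = ⌊5553/208⌋ − ⌊5382/208⌋ = 26 − 25 = 1
n=32: ⌊(33·171+81)/208⌋ − ⌊(32·171+81)/208⌋ = ⌊5724/208⌋ − ⌊5553/208⌋ = 27 − 26 = 1
n=33: ⌊(34·171+81)/208⌋ − ⌊(33·171+81)/208⌋ = ⌊5895/208⌋ − ⌊5724/208⌋ = 28 − 27 = 1
n=34: ⌊(35·171+81)/208⌋ − ⌊(34·171+81)/208⌋ = ⌊6066/208⌋ − ⌊5895/208⌋ = 29 − 28 = 1
n=35: ⌊(36·171+81)/208⌋ − ⌊(35·171+81)/208⌋ = ⌊6237/208⌋ − ⌊6066/208⌋ = 29 − 29 = 0
n=36: ⌊(37·171+81)/208⌋ − ⌊(36·171+81)/208⌋ = ⌊6408/208⌋ − ⌊6237/208⌋ = 30 − 29 = 1
n=37: ⌊(38·171+81)/208⌋ − ⌊(37·171+81)/208⌋ = ⌊6579/208⌋ − ⌊6408/208⌋ = 31 − 30 = 1
n=38: ⌊(39·171+81)/208⌋ − ⌊(38·171+81)/208⌋ = ⌊6750/208⌋ − ⌊6579/208⌋ = 32 − 31 = 1
n=39: ⌊(40·171+81)/208⌋ − ⌊(39·171+81)/208⌋ = ⌊6921/208⌋ − ⌊6750/208⌋ = 33 − 32 = 1
n=40: ⌊(41·171+81)/208⌋ − ⌊(40·171+81)/208⌋ = ⌊7092/208⌋ − ⌊6921/208⌋ = 34 − 33 = 1
n=41: ⌊(42·171+81)/208⌋ − ⌊(41·171+81)/208⌋ = ⌊7263/208⌋ − ⌊7092/208⌋ = 34 − 34 = 0
n=42: ⌊(43·171+81)/208⌋ − ⌊(42·171+81)/208⌋ = ⌊7434/208⌋ − ⌊7263/208⌋ = 35 − 34 = 1
n=43: ⌊(44·171+81)/208⌋ − ⌊(43·171+81)/208⌋ = ⌊7605/208⌋ − ⌊7434/208⌋ = 36 − 35 = 1
n=44: ⌊(45·171+81)/208⌋ − ⌊(44·171+81)/208⌋ = ⌊7776/208⌋ − ⌊7605/208⌋ = 37 − 36 = 1
n=45: ⌊(46·171+81)/208⌋ − ⌊(45·171+81)/208⌋ = ⌊7947/208⌋ − ⌊7776/208⌋ = 38 − 37 = 1
n=46: ⌊(47·171+81)/208⌋ − ⌊(46·171+81)/208⌋ = ⌊8118/208⌋ − ⌊7947/208⌋ = 39 − 38 = 1
n=47: ⌊(48·171+81)/208⌋ − ⌊(47·171+81)/208⌋ = ⌊8289/208⌋ − ⌊8118/208⌋ = 39 − 39 = 0
n=48: ⌊(49·171+81)/208⌋ − ⌊(48·171+81)/208⌋ = ⌊8460/208⌋ − ⌊8289/208⌋ = 40 − 39 = 1
n=49: ⌊(50·171+81)/208⌋ − ⌊(49·171+81)/208⌋ = ⌊8631/208⌋ − ⌊8460/208⌋ = 41 − 40 = 1
n=50: ⌊(51·171+81)/208⌋ − ⌊(50·171+81)/208⌋ = ⌊8802/208⌋ − ⌊8631/208⌋ = 42 − 41 = 1
n=51: ⌊(52·171+81)/208⌋ − ⌊(51·171+81)/208⌋ = ⌊8973/208⌋ − ⌊8802/208⌋ = 43 − 42 = 1
n=52: ⌊(53·171+81)/208⌋ − ⌊(52·171+81)/208⌋ = ⌊9144/208⌋ − ⌊8973/208⌋ = 43 − 43 = 0
n=53: ⌊(54·171+81)/208⌋ − ⌊(53·171+81)/208⌋ = ⌊9315/208⌋ − ⌊9144/208⌋ = 44 − 43 = 1
n=54: ⌊(55·171+81)/208⌋ − ⌊(54·171+81)/208⌋ = ⌊9486/208⌋ − ⌊9315/208⌋ = 45 − 44 = 1
n=55: ⌊(56·171+81)/208⌋ − ⌊(55·171+81)/208⌋ = ⌊9657/208⌋ − ⌊9486/208⌋ = 46 − 45 = 1
n=56: ⌊(57·171+81)/208⌋ − ⌊(56·171+81)/208⌋ = ⌊9828/208⌋ − ⌊9657/208⌋ = 47 − 46 = 1
n=57: ⌊(58·171+81)/208⌋ − ⌊(57·171+81)/208⌋ = ⌊9999/208⌋ − ⌊9828/208⌋ = 48 − 47 = 1
n=58: ⌊(59·171+81)/208⌋ − ⌊(58·171+81)/208⌋ = ⌊10170/208⌋ − ⌊9999/208⌋ = 48 − 48 = 0


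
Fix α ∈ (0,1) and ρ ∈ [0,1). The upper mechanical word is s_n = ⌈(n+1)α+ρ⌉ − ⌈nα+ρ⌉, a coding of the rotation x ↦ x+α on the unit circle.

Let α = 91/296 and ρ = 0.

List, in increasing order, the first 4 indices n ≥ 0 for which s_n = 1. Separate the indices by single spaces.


n=0: ⌈91/296⌉−⌈0/296⌉ = 1−0 = 1  ← one
n=1: ⌈182/296⌉−⌈91/296⌉ = 1−1 = 0
n=2: ⌈273/296⌉−⌈182/296⌉ = 1−1 = 0
n=3: ⌈364/296⌉−⌈273/296⌉ = 2−1 = 1  ← one
n=4: ⌈455/296⌉−⌈364/296⌉ = 2−2 = 0
n=5: ⌈546/296⌉−⌈455/296⌉ = 2−2 = 0
n=6: ⌈637/296⌉−⌈546/296⌉ = 3−2 = 1  ← one
n=7: ⌈728/296⌉−⌈637/296⌉ = 3−3 = 0
n=8: ⌈819/296⌉−⌈728/296⌉ = 3−3 = 0
n=9: ⌈910/296⌉−⌈819/296⌉ = 4−3 = 1  ← one
positions of the first 4 ones: 0 3 6 9

0 3 6 9


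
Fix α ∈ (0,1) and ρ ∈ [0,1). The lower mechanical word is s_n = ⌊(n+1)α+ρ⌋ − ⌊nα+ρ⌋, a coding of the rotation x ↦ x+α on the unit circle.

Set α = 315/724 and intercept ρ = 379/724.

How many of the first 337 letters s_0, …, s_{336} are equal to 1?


#1s = Σ_{n=0}^{336} s_n = Σ_{n=0}^{336} (⌊(n+1)α+ρ⌋ − ⌊nα+ρ⌋)
the sum telescopes: every ⌊nα+ρ⌋ with 0 < n < 337 appears once with + and once with −, leaving ⌊337α+ρ⌋ − ⌊0·α+ρ⌋
337α + ρ = (337·315 + 379) / 724 = 106534/724
ρ = 379/724
⌊106534/724⌋ = 147,  ⌊379/724⌋ = 0
#1s = 147 − 0 = 147

147


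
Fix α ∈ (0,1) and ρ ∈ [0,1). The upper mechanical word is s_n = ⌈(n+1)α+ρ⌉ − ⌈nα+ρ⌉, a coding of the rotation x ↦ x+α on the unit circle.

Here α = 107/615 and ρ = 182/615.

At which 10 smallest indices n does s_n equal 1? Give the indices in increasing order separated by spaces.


n=0: ⌈289/615⌉−⌈182/615⌉ = 1−1 = 0
n=1: ⌈396/615⌉−⌈289/615⌉ = 1−1 = 0
n=2: ⌈503/615⌉−⌈396/615⌉ = 1−1 = 0
n=3: ⌈610/615⌉−⌈503/615⌉ = 1−1 = 0
n=4: ⌈717/615⌉−⌈610/615⌉ = 2−1 = 1  ← one
n=5: ⌈824/615⌉−⌈717/615⌉ = 2−2 = 0
n=6: ⌈931/615⌉−⌈824/615⌉ = 2−2 = 0
n=7: ⌈1038/615⌉−⌈931/615⌉ = 2−2 = 0
n=8: ⌈1145/615⌉−⌈1038/615⌉ = 2−2 = 0
n=9: ⌈1252/615⌉−⌈1145/615⌉ = 3−2 = 1  ← one
n=10: ⌈1359/615⌉−⌈1252/615⌉ = 3−3 = 0
n=11: ⌈1466/615⌉−⌈1359/615⌉ = 3−3 = 0
n=12: ⌈1573/615⌉−⌈1466/615⌉ = 3−3 = 0
n=13: ⌈1680/615⌉−⌈1573/615⌉ = 3−3 = 0
n=14: ⌈1787/615⌉−⌈1680/615⌉ = 3−3 = 0
n=15: ⌈1894/615⌉−⌈1787/615⌉ = 4−3 = 1  ← one
n=16: ⌈2001/615⌉−⌈1894/615⌉ = 4−4 = 0
n=17: ⌈2108/615⌉−⌈2001/615⌉ = 4−4 = 0
n=18: ⌈2215/615⌉−⌈2108/615⌉ = 4−4 = 0
n=19: ⌈2322/615⌉−⌈2215/615⌉ = 4−4 = 0
n=20: ⌈2429/615⌉−⌈2322/615⌉ = 4−4 = 0
n=21: ⌈2536/615⌉−⌈2429/615⌉ = 5−4 = 1  ← one
n=22: ⌈2643/615⌉−⌈2536/615⌉ = 5−5 = 0
n=23: ⌈2750/615⌉−⌈2643/615⌉ = 5−5 = 0
n=24: ⌈2857/615⌉−⌈2750/615⌉ = 5−5 = 0
n=25: ⌈2964/615⌉−⌈2857/615⌉ = 5−5 = 0
n=26: ⌈3071/615⌉−⌈2964/615⌉ = 5−5 = 0
n=27: ⌈3178/615⌉−⌈3071/615⌉ = 6−5 = 1  ← one
n=28: ⌈3285/615⌉−⌈3178/615⌉ = 6−6 = 0
n=29: ⌈3392/615⌉−⌈3285/615⌉ = 6−6 = 0
n=30: ⌈3499/615⌉−⌈3392/615⌉ = 6−6 = 0
n=31: ⌈3606/615⌉−⌈3499/615⌉ = 6−6 = 0
n=32: ⌈3713/615⌉−⌈3606/615⌉ = 7−6 = 1  ← one
n=33: ⌈3820/615⌉−⌈3713/615⌉ = 7−7 = 0
n=34: ⌈3927/615⌉−⌈3820/615⌉ = 7−7 = 0
n=35: ⌈4034/615⌉−⌈3927/615⌉ = 7−7 = 0
n=36: ⌈4141/615⌉−⌈4034/615⌉ = 7−7 = 0
n=37: ⌈4248/615⌉−⌈4141/615⌉ = 7−7 = 0
n=38: ⌈4355/615⌉−⌈4248/615⌉ = 8−7 = 1  ← one
n=39: ⌈4462/615⌉−⌈4355/615⌉ = 8−8 = 0
n=40: ⌈4569/615⌉−⌈4462/615⌉ = 8−8 = 0
n=41: ⌈4676/615⌉−⌈4569/615⌉ = 8−8 = 0
n=42: ⌈4783/615⌉−⌈4676/615⌉ = 8−8 = 0
n=43: ⌈4890/615⌉−⌈4783/615⌉ = 8−8 = 0
n=44: ⌈4997/615⌉−⌈4890/615⌉ = 9−8 = 1  ← one
n=45: ⌈5104/615⌉−⌈4997/615⌉ = 9−9 = 0
n=46: ⌈5211/615⌉−⌈5104/615⌉ = 9−9 = 0
n=47: ⌈5318/615⌉−⌈5211/615⌉ = 9−9 = 0
n=48: ⌈5425/615⌉−⌈5318/615⌉ = 9−9 = 0
n=49: ⌈5532/615⌉−⌈5425/615⌉ = 9−9 = 0
n=50: ⌈5639/615⌉−⌈5532/615⌉ = 10−9 = 1  ← one
n=51: ⌈5746/615⌉−⌈5639/615⌉ = 10−10 = 0
n=52: ⌈5853/615⌉−⌈5746/615⌉ = 10−10 = 0
n=53: ⌈5960/615⌉−⌈5853/615⌉ = 10−10 = 0
n=54: ⌈6067/615⌉−⌈5960/615⌉ = 10−10 = 0
n=55: ⌈6174/615⌉−⌈6067/615⌉ = 11−10 = 1  ← one
positions of the first 10 ones: 4 9 15 21 27 32 38 44 50 55

4 9 15 21 27 32 38 44 50 55


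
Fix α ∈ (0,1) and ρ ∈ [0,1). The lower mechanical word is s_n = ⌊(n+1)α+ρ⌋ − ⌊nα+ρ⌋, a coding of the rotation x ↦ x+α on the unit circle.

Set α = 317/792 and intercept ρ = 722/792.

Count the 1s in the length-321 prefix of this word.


129

#1s = Σ_{n=0}^{320} s_n = Σ_{n=0}^{320} (⌊(n+1)α+ρ⌋ − ⌊nα+ρ⌋)
the sum telescopes: every ⌊nα+ρ⌋ with 0 < n < 321 appears once with + and once with −, leaving ⌊321α+ρ⌋ − ⌊0·α+ρ⌋
321α + ρ = (321·317 + 722) / 792 = 102479/792
ρ = 722/792
⌊102479/792⌋ = 129,  ⌊722/792⌋ = 0
#1s = 129 − 0 = 129


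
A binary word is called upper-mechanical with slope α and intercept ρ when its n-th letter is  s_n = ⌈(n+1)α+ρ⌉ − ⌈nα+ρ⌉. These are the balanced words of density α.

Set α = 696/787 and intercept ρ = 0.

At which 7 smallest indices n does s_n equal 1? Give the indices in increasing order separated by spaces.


0 1 2 3 4 5 6

n=0: ⌈696/787⌉−⌈0/787⌉ = 1−0 = 1  ← one
n=1: ⌈1392/787⌉−⌈696/787⌉ = 2−1 = 1  ← one
n=2: ⌈2088/787⌉−⌈1392/787⌉ = 3−2 = 1  ← one
n=3: ⌈2784/787⌉−⌈2088/787⌉ = 4−3 = 1  ← one
n=4: ⌈3480/787⌉−⌈2784/787⌉ = 5−4 = 1  ← one
n=5: ⌈4176/787⌉−⌈3480/787⌉ = 6−5 = 1  ← one
n=6: ⌈4872/787⌉−⌈4176/787⌉ = 7−6 = 1  ← one
positions of the first 7 ones: 0 1 2 3 4 5 6


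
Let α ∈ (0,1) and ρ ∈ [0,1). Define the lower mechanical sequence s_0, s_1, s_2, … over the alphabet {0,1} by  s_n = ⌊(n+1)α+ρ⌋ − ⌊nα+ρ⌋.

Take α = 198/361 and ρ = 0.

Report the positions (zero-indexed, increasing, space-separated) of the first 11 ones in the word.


n=0: ⌊198/361⌋−⌊0/361⌋ = 0−0 = 0
n=1: ⌊396/361⌋−⌊198/361⌋ = 1−0 = 1  ← one
n=2: ⌊594/361⌋−⌊396/361⌋ = 1−1 = 0
n=3: ⌊792/361⌋−⌊594/361⌋ = 2−1 = 1  ← one
n=4: ⌊990/361⌋−⌊792/361⌋ = 2−2 = 0
n=5: ⌊1188/361⌋−⌊990/361⌋ = 3−2 = 1  ← one
n=6: ⌊1386/361⌋−⌊1188/361⌋ = 3−3 = 0
n=7: ⌊1584/361⌋−⌊1386/361⌋ = 4−3 = 1  ← one
n=8: ⌊1782/361⌋−⌊1584/361⌋ = 4−4 = 0
n=9: ⌊1980/361⌋−⌊1782/361⌋ = 5−4 = 1  ← one
n=10: ⌊2178/361⌋−⌊1980/361⌋ = 6−5 = 1  ← one
n=11: ⌊2376/361⌋−⌊2178/361⌋ = 6−6 = 0
n=12: ⌊2574/361⌋−⌊2376/361⌋ = 7−6 = 1  ← one
n=13: ⌊2772/361⌋−⌊2574/361⌋ = 7−7 = 0
n=14: ⌊2970/361⌋−⌊2772/361⌋ = 8−7 = 1  ← one
n=15: ⌊3168/361⌋−⌊2970/361⌋ = 8−8 = 0
n=16: ⌊3366/361⌋−⌊3168/361⌋ = 9−8 = 1  ← one
n=17: ⌊3564/361⌋−⌊3366/361⌋ = 9−9 = 0
n=18: ⌊3762/361⌋−⌊3564/361⌋ = 10−9 = 1  ← one
n=19: ⌊3960/361⌋−⌊3762/361⌋ = 10−10 = 0
n=20: ⌊4158/361⌋−⌊3960/361⌋ = 11−10 = 1  ← one
positions of the first 11 ones: 1 3 5 7 9 10 12 14 16 18 20

1 3 5 7 9 10 12 14 16 18 20


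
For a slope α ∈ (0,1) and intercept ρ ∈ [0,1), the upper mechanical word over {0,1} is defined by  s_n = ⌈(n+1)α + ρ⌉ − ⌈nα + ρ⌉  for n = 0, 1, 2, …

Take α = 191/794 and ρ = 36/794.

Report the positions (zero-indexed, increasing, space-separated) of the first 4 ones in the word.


n=0: ⌈227/794⌉−⌈36/794⌉ = 1−1 = 0
n=1: ⌈418/794⌉−⌈227/794⌉ = 1−1 = 0
n=2: ⌈609/794⌉−⌈418/794⌉ = 1−1 = 0
n=3: ⌈800/794⌉−⌈609/794⌉ = 2−1 = 1  ← one
n=4: ⌈991/794⌉−⌈800/794⌉ = 2−2 = 0
n=5: ⌈1182/794⌉−⌈991/794⌉ = 2−2 = 0
n=6: ⌈1373/794⌉−⌈1182/794⌉ = 2−2 = 0
n=7: ⌈1564/794⌉−⌈1373/794⌉ = 2−2 = 0
n=8: ⌈1755/794⌉−⌈1564/794⌉ = 3−2 = 1  ← one
n=9: ⌈1946/794⌉−⌈1755/794⌉ = 3−3 = 0
n=10: ⌈2137/794⌉−⌈1946/794⌉ = 3−3 = 0
n=11: ⌈2328/794⌉−⌈2137/794⌉ = 3−3 = 0
n=12: ⌈2519/794⌉−⌈2328/794⌉ = 4−3 = 1  ← one
n=13: ⌈2710/794⌉−⌈2519/794⌉ = 4−4 = 0
n=14: ⌈2901/794⌉−⌈2710/794⌉ = 4−4 = 0
n=15: ⌈3092/794⌉−⌈2901/794⌉ = 4−4 = 0
n=16: ⌈3283/794⌉−⌈3092/794⌉ = 5−4 = 1  ← one
positions of the first 4 ones: 3 8 12 16

3 8 12 16


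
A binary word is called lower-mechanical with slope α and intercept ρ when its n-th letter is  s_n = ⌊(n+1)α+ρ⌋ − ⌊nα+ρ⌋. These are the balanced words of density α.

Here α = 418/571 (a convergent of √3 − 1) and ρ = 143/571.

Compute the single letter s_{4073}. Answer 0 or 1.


(n+1)α + ρ = (4074·418 + 143) / 571 = 1703075/571
nα + ρ     = (4073·418 + 143) / 571 = 1702657/571
⌊1703075/571⌋ = 2982,  ⌊1702657/571⌋ = 2981
s_{4073} = 2982 − 2981 = 1

1


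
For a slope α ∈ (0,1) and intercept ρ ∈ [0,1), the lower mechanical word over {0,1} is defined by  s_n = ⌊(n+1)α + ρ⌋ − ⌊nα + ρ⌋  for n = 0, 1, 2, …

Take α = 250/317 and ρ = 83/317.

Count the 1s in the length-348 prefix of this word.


274

#1s = Σ_{n=0}^{347} s_n = Σ_{n=0}^{347} (⌊(n+1)α+ρ⌋ − ⌊nα+ρ⌋)
the sum telescopes: every ⌊nα+ρ⌋ with 0 < n < 348 appears once with + and once with −, leaving ⌊348α+ρ⌋ − ⌊0·α+ρ⌋
348α + ρ = (348·250 + 83) / 317 = 87083/317
ρ = 83/317
⌊87083/317⌋ = 274,  ⌊83/317⌋ = 0
#1s = 274 − 0 = 274


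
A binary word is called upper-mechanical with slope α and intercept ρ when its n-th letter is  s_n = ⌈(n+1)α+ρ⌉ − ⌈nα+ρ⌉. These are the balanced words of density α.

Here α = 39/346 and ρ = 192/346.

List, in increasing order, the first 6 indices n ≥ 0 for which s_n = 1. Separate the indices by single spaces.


3 12 21 30 39 48

n=0: ⌈231/346⌉−⌈192/346⌉ = 1−1 = 0
n=1: ⌈270/346⌉−⌈231/346⌉ = 1−1 = 0
n=2: ⌈309/346⌉−⌈270/346⌉ = 1−1 = 0
n=3: ⌈348/346⌉−⌈309/346⌉ = 2−1 = 1  ← one
n=4: ⌈387/346⌉−⌈348/346⌉ = 2−2 = 0
n=5: ⌈426/346⌉−⌈387/346⌉ = 2−2 = 0
n=6: ⌈465/346⌉−⌈426/346⌉ = 2−2 = 0
n=7: ⌈504/346⌉−⌈465/346⌉ = 2−2 = 0
n=8: ⌈543/346⌉−⌈504/346⌉ = 2−2 = 0
n=9: ⌈582/346⌉−⌈543/346⌉ = 2−2 = 0
n=10: ⌈621/346⌉−⌈582/346⌉ = 2−2 = 0
n=11: ⌈660/346⌉−⌈621/346⌉ = 2−2 = 0
n=12: ⌈699/346⌉−⌈660/346⌉ = 3−2 = 1  ← one
n=13: ⌈738/346⌉−⌈699/346⌉ = 3−3 = 0
n=14: ⌈777/346⌉−⌈738/346⌉ = 3−3 = 0
n=15: ⌈816/346⌉−⌈777/346⌉ = 3−3 = 0
n=16: ⌈855/346⌉−⌈816/346⌉ = 3−3 = 0
n=17: ⌈894/346⌉−⌈855/346⌉ = 3−3 = 0
n=18: ⌈933/346⌉−⌈894/346⌉ = 3−3 = 0
n=19: ⌈972/346⌉−⌈933/346⌉ = 3−3 = 0
n=20: ⌈1011/346⌉−⌈972/346⌉ = 3−3 = 0
n=21: ⌈1050/346⌉−⌈1011/346⌉ = 4−3 = 1  ← one
n=22: ⌈1089/346⌉−⌈1050/346⌉ = 4−4 = 0
n=23: ⌈1128/346⌉−⌈1089/346⌉ = 4−4 = 0
n=24: ⌈1167/346⌉−⌈1128/346⌉ = 4−4 = 0
n=25: ⌈1206/346⌉−⌈1167/346⌉ = 4−4 = 0
n=26: ⌈1245/346⌉−⌈1206/346⌉ = 4−4 = 0
n=27: ⌈1284/346⌉−⌈1245/346⌉ = 4−4 = 0
n=28: ⌈1323/346⌉−⌈1284/346⌉ = 4−4 = 0
n=29: ⌈1362/346⌉−⌈1323/346⌉ = 4−4 = 0
n=30: ⌈1401/346⌉−⌈1362/346⌉ = 5−4 = 1  ← one
n=31: ⌈1440/346⌉−⌈1401/346⌉ = 5−5 = 0
n=32: ⌈1479/346⌉−⌈1440/346⌉ = 5−5 = 0
n=33: ⌈1518/346⌉−⌈1479/346⌉ = 5−5 = 0
n=34: ⌈1557/346⌉−⌈1518/346⌉ = 5−5 = 0
n=35: ⌈1596/346⌉−⌈1557/346⌉ = 5−5 = 0
n=36: ⌈1635/346⌉−⌈1596/346⌉ = 5−5 = 0
n=37: ⌈1674/346⌉−⌈1635/346⌉ = 5−5 = 0
n=38: ⌈1713/346⌉−⌈1674/346⌉ = 5−5 = 0
n=39: ⌈1752/346⌉−⌈1713/346⌉ = 6−5 = 1  ← one
n=40: ⌈1791/346⌉−⌈1752/346⌉ = 6−6 = 0
n=41: ⌈1830/346⌉−⌈1791/346⌉ = 6−6 = 0
n=42: ⌈1869/346⌉−⌈1830/346⌉ = 6−6 = 0
n=43: ⌈1908/346⌉−⌈1869/346⌉ = 6−6 = 0
n=44: ⌈1947/346⌉−⌈1908/346⌉ = 6−6 = 0
n=45: ⌈1986/346⌉−⌈1947/346⌉ = 6−6 = 0
n=46: ⌈2025/346⌉−⌈1986/346⌉ = 6−6 = 0
n=47: ⌈2064/346⌉−⌈2025/346⌉ = 6−6 = 0
n=48: ⌈2103/346⌉−⌈2064/346⌉ = 7−6 = 1  ← one
positions of the first 6 ones: 3 12 21 30 39 48


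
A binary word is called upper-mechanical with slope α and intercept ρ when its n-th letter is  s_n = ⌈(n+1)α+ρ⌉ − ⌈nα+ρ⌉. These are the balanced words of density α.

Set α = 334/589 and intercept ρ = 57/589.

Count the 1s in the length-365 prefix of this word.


#1s = Σ_{n=0}^{364} s_n = Σ_{n=0}^{364} (⌈(n+1)α+ρ⌉ − ⌈nα+ρ⌉)
the sum telescopes: every ⌈nα+ρ⌉ with 0 < n < 365 appears once with + and once with −, leaving ⌈365α+ρ⌉ − ⌈0·α+ρ⌉
365α + ρ = (365·334 + 57) / 589 = 121967/589
ρ = 57/589
⌈121967/589⌉ = 208,  ⌈57/589⌉ = 1
#1s = 208 − 1 = 207

207


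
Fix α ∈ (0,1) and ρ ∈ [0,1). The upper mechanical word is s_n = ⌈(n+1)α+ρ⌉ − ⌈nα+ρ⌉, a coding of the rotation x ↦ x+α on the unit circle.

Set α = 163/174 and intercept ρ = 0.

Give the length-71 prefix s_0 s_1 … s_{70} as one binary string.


n=0: ⌈(1·163)/174⌉ − ⌈(0·163)/174⌉ = ⌈163/174⌉ − ⌈0/174⌉ = 1 − 0 = 1
n=1: ⌈(2·163)/174⌉ − ⌈(1·163)/174⌉ = ⌈326/174⌉ − ⌈163/174⌉ = 2 − 1 = 1
n=2: ⌈(3·163)/174⌉ − ⌈(2·163)/174⌉ = ⌈489/174⌉ − ⌈326/174⌉ = 3 − 2 = 1
n=3: ⌈(4·163)/174⌉ − ⌈(3·163)/174⌉ = ⌈652/174⌉ − ⌈489/174⌉ = 4 − 3 = 1
n=4: ⌈(5·163)/174⌉ − ⌈(4·163)/174⌉ = ⌈815/174⌉ − ⌈652/174⌉ = 5 − 4 = 1
n=5: ⌈(6·163)/174⌉ − ⌈(5·163)/174⌉ = ⌈978/174⌉ − ⌈815/174⌉ = 6 − 5 = 1
n=6: ⌈(7·163)/174⌉ − ⌈(6·163)/174⌉ = ⌈1141/174⌉ − ⌈978/174⌉ = 7 − 6 = 1
n=7: ⌈(8·163)/174⌉ − ⌈(7·163)/174⌉ = ⌈1304/174⌉ − ⌈1141/174⌉ = 8 − 7 = 1
n=8: ⌈(9·163)/174⌉ − ⌈(8·163)/174⌉ = ⌈1467/174⌉ − ⌈1304/174⌉ = 9 − 8 = 1
n=9: ⌈(10·163)/174⌉ − ⌈(9·163)/174⌉ = ⌈1630/174⌉ − ⌈1467/174⌉ = 10 − 9 = 1
n=10: ⌈(11·163)/174⌉ − ⌈(10·163)/174⌉ = ⌈1793/174⌉ − ⌈1630/174⌉ = 11 − 10 = 1
n=11: ⌈(12·163)/174⌉ − ⌈(11·163)/174⌉ = ⌈1956/174⌉ − ⌈1793/174⌉ = 12 − 11 = 1
n=12: ⌈(13·163)/174⌉ − ⌈(12·163)/174⌉ = ⌈2119/174⌉ − ⌈1956/174⌉ = 13 − 12 = 1
n=13: ⌈(14·163)/174⌉ − ⌈(13·163)/174⌉ = ⌈2282/174⌉ − ⌈2119/174⌉ = 14 − 13 = 1
n=14: ⌈(15·163)/174⌉ − ⌈(14·163)/174⌉ = ⌈2445/174⌉ − ⌈2282/174⌉ = 15 − 14 = 1
n=15: ⌈(16·163)/174⌉ − ⌈(15·163)/174⌉ = ⌈2608/174⌉ − ⌈2445/174⌉ = 15 − 15 = 0
n=16: ⌈(17·163)/174⌉ − ⌈(16·163)/174⌉ = ⌈2771/174⌉ − ⌈2608/174⌉ = 16 − 15 = 1
n=17: ⌈(18·163)/174⌉ − ⌈(17·163)/174⌉ = ⌈2934/174⌉ − ⌈2771/174⌉ = 17 − 16 = 1
n=18: ⌈(19·163)/174⌉ − ⌈(18·163)/174⌉ = ⌈3097/174⌉ − ⌈2934/174⌉ = 18 − 17 = 1
n=19: ⌈(20·163)/174⌉ − ⌈(19·163)/174⌉ = ⌈3260/174⌉ − ⌈3097/174⌉ = 19 − 18 = 1
n=20: ⌈(21·163)/174⌉ − ⌈(20·163)/174⌉ = ⌈3423/174⌉ − ⌈3260/174⌉ = 20 − 19 = 1
n=21: ⌈(22·163)/174⌉ − ⌈(21·163)/174⌉ = ⌈3586/174⌉ − ⌈3423/174⌉ = 21 − 20 = 1
n=22: ⌈(23·163)/174⌉ − ⌈(22·163)/174⌉ = ⌈3749/174⌉ − ⌈3586/174⌉ = 22 − 21 = 1
n=23: ⌈(24·163)/174⌉ − ⌈(23·163)/174⌉ = ⌈3912/174⌉ − ⌈3749/174⌉ = 23 − 22 = 1
n=24: ⌈(25·163)/174⌉ − ⌈(24·163)/174⌉ = ⌈4075/174⌉ − ⌈3912/174⌉ = 24 − 23 = 1
n=25: ⌈(26·163)/174⌉ − ⌈(25·163)/174⌉ = ⌈4238/174⌉ − ⌈4075/174⌉ = 25 − 24 = 1
n=26: ⌈(27·163)/174⌉ − ⌈(26·163)/174⌉ = ⌈4401/174⌉ − ⌈4238/174⌉ = 26 − 25 = 1
n=27: ⌈(28·163)/174⌉ − ⌈(27·163)/174⌉ = ⌈4564/174⌉ − ⌈4401/174⌉ = 27 − 26 = 1
n=28: ⌈(29·163)/174⌉ − ⌈(28·163)/174⌉ = ⌈4727/174⌉ − ⌈4564/174⌉ = 28 − 27 = 1
n=29: ⌈(30·163)/174⌉ − ⌈(29·163)/174⌉ = ⌈4890/174⌉ − ⌈4727/174⌉ = 29 − 28 = 1
n=30: ⌈(31·163)/174⌉ − ⌈(30·163)/174⌉ = ⌈5053/174⌉ − ⌈4890/174⌉ = 30 − 29 = 1
n=31: ⌈(32·163)/174⌉ − ⌈(31·163)/174⌉ = ⌈5216/174⌉ − ⌈5053/174⌉ = 30 − 30 = 0
n=32: ⌈(33·163)/174⌉ − ⌈(32·163)/174⌉ = ⌈5379/174⌉ − ⌈5216/174⌉ = 31 − 30 = 1
n=33: ⌈(34·163)/174⌉ − ⌈(33·163)/174⌉ = ⌈5542/174⌉ − ⌈5379/174⌉ = 32 − 31 = 1
n=34: ⌈(35·163)/174⌉ − ⌈(34·163)/174⌉ = ⌈5705/174⌉ − ⌈5542/174⌉ = 33 − 32 = 1
n=35: ⌈(36·163)/174⌉ − ⌈(35·163)/174⌉ = ⌈5868/174⌉ − ⌈5705/174⌉ = 34 − 33 = 1
n=36: ⌈(37·163)/174⌉ − ⌈(36·163)/174⌉ = ⌈6031/174⌉ − ⌈5868/174⌉ = 35 − 34 = 1
n=37: ⌈(38·163)/174⌉ − ⌈(37·163)/174⌉ = ⌈6194/174⌉ − ⌈6031/174⌉ = 36 − 35 = 1
n=38: ⌈(39·163)/174⌉ − ⌈(38·163)/174⌉ = ⌈6357/174⌉ − ⌈6194/174⌉ = 37 − 36 = 1
n=39: ⌈(40·163)/174⌉ − ⌈(39·163)/174⌉ = ⌈6520/174⌉ − ⌈6357/174⌉ = 38 − 37 = 1
n=40: ⌈(41·163)/174⌉ − ⌈(40·163)/174⌉ = ⌈6683/174⌉ − ⌈6520/174⌉ = 39 − 38 = 1
n=41: ⌈(42·163)/174⌉ − ⌈(41·163)/174⌉ = ⌈6846/174⌉ − ⌈6683/174⌉ = 40 − 39 = 1
n=42: ⌈(43·163)/174⌉ − ⌈(42·163)/174⌉ = ⌈7009/174⌉ − ⌈6846/174⌉ = 41 − 40 = 1
n=43: ⌈(44·163)/174⌉ − ⌈(43·163)/174⌉ = ⌈7172/174⌉ − ⌈7009/174⌉ = 42 − 41 = 1
n=44: ⌈(45·163)/174⌉ − ⌈(44·163)/174⌉ = ⌈7335/174⌉ − ⌈7172/174⌉ = 43 − 42 = 1
n=45: ⌈(46·163)/174⌉ − ⌈(45·163)/174⌉ = ⌈7498/174⌉ − ⌈7335/174⌉ = 44 − 43 = 1
n=46: ⌈(47·163)/174⌉ − ⌈(46·163)/174⌉ = ⌈7661/174⌉ − ⌈7498/174⌉ = 45 − 44 = 1
n=47: ⌈(48·163)/174⌉ − ⌈(47·163)/174⌉ = ⌈7824/174⌉ − ⌈7661/174⌉ = 45 − 45 = 0
n=48: ⌈(49·163)/174⌉ − ⌈(48·163)/174⌉ = ⌈7987/174⌉ − ⌈7824/174⌉ = 46 − 45 = 1
n=49: ⌈(50·163)/174⌉ − ⌈(49·163)/174⌉ = ⌈8150/174⌉ − ⌈7987/174⌉ = 47 − 46 = 1
n=50: ⌈(51·163)/174⌉ − ⌈(50·163)/174⌉ = ⌈8313/174⌉ − ⌈8150/174⌉ = 48 − 47 = 1
n=51: ⌈(52·163)/174⌉ − ⌈(51·163)/174⌉ = ⌈8476/174⌉ − ⌈8313/174⌉ = 49 − 48 = 1
n=52: ⌈(53·163)/174⌉ − ⌈(52·163)/174⌉ = ⌈8639/174⌉ − ⌈8476/174⌉ = 50 − 49 = 1
n=53: ⌈(54·163)/174⌉ − ⌈(53·163)/174⌉ = ⌈8802/174⌉ − ⌈8639/174⌉ = 51 − 50 = 1
n=54: ⌈(55·163)/174⌉ − ⌈(54·163)/174⌉ = ⌈8965/174⌉ − ⌈8802/174⌉ = 52 − 51 = 1
n=55: ⌈(56·163)/174⌉ − ⌈(55·163)/174⌉ = ⌈9128/174⌉ − ⌈8965/174⌉ = 53 − 52 = 1
n=56: ⌈(57·163)/174⌉ − ⌈(56·163)/174⌉ = ⌈9291/174⌉ − ⌈9128/174⌉ = 54 − 53 = 1
n=57: ⌈(58·163)/174⌉ − ⌈(57·163)/174⌉ = ⌈9454/174⌉ − ⌈9291/174⌉ = 55 − 54 = 1
n=58: ⌈(59·163)/174⌉ − ⌈(58·163)/174⌉ = ⌈9617/174⌉ − ⌈9454/174⌉ = 56 − 55 = 1
n=59: ⌈(60·163)/174⌉ − ⌈(59·163)/174⌉ = ⌈9780/174⌉ − ⌈9617/174⌉ = 57 − 56 = 1
n=60: ⌈(61·163)/174⌉ − ⌈(60·163)/174⌉ = ⌈9943/174⌉ − ⌈9780/174⌉ = 58 − 57 = 1
n=61: ⌈(62·163)/174⌉ − ⌈(61·163)/174⌉ = ⌈10106/174⌉ − ⌈9943/174⌉ = 59 − 58 = 1
n=62: ⌈(63·163)/174⌉ − ⌈(62·163)/174⌉ = ⌈10269/174⌉ − ⌈10106/174⌉ = 60 − 59 = 1
n=63: ⌈(64·163)/174⌉ − ⌈(63·163)/174⌉ = ⌈10432/174⌉ − ⌈10269/174⌉ = 60 − 60 = 0
n=64: ⌈(65·163)/174⌉ − ⌈(64·163)/174⌉ = ⌈10595/174⌉ − ⌈10432/174⌉ = 61 − 60 = 1
n=65: ⌈(66·163)/174⌉ − ⌈(65·163)/174⌉ = ⌈10758/174⌉ − ⌈10595/174⌉ = 62 − 61 = 1
n=66: ⌈(67·163)/174⌉ − ⌈(66·163)/174⌉ = ⌈10921/174⌉ − ⌈10758/174⌉ = 63 − 62 = 1
n=67: ⌈(68·163)/174⌉ − ⌈(67·163)/174⌉ = ⌈11084/174⌉ − ⌈10921/174⌉ = 64 − 63 = 1
n=68: ⌈(69·163)/174⌉ − ⌈(68·163)/174⌉ = ⌈11247/174⌉ − ⌈11084/174⌉ = 65 − 64 = 1
n=69: ⌈(70·163)/174⌉ − ⌈(69·163)/174⌉ = ⌈11410/174⌉ − ⌈11247/174⌉ = 66 − 65 = 1
n=70: ⌈(71·163)/174⌉ − ⌈(70·163)/174⌉ = ⌈11573/174⌉ − ⌈11410/174⌉ = 67 − 66 = 1

11111111111111101111111111111110111111111111111011111111111111101111111
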